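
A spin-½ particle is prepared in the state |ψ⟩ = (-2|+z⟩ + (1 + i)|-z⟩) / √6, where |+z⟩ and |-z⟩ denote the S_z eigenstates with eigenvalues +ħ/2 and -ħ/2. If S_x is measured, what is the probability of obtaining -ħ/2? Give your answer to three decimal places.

|-x⟩ = (|+z⟩ - |-z⟩)/√2, so ⟨-x|ψ⟩ = (-3 - i) / (√2·√6).
P = |-3 - i|² / 12 = 10/12.

0.833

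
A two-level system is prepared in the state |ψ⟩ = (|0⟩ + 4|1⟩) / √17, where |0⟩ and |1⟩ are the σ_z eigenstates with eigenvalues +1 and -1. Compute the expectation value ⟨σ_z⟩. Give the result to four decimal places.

-0.8824

⟨σ_z⟩ = |a|² - |b|² divided by |a|²+|b|², with a, b the |0⟩, |1⟩ amplitudes.
= (1 - 16)/17 = -15/17.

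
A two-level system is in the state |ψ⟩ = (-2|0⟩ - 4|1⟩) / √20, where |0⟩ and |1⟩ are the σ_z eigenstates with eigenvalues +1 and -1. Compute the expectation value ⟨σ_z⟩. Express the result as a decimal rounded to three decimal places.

-0.600

⟨σ_z⟩ = |a|² - |b|² divided by |a|²+|b|², with a, b the |0⟩, |1⟩ amplitudes.
= (4 - 16)/20 = -12/20.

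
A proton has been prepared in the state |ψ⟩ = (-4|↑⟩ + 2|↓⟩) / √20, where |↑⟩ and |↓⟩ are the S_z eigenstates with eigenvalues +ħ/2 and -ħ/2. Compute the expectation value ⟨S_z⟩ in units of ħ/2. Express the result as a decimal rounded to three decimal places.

⟨σ_z⟩ = |a|² - |b|² divided by |a|²+|b|², with a, b the |↑⟩, |↓⟩ amplitudes.
= (16 - 4)/20 = 12/20.
⟨S_z⟩ = (ħ/2)·⟨σ_z⟩.

0.600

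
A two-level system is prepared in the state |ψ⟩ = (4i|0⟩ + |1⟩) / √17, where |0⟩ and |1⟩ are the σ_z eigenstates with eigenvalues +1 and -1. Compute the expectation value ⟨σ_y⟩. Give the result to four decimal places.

-0.4706

⟨σ_y⟩ = 2 Im(a* b)/(|a|²+|b|²) with a = 4i, b = 1.
a* b = -4i, so ⟨σ_y⟩ = -8/17.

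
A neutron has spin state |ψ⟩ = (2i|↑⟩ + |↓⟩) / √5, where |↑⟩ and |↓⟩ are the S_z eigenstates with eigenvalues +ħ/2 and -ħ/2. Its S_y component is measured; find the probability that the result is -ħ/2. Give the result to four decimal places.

|-y⟩ = (|↑⟩ - i|↓⟩)/√2, so ⟨-y|ψ⟩ = (3i) / (√2·√5).
P = |3i|² / 10 = 9/10.

0.9000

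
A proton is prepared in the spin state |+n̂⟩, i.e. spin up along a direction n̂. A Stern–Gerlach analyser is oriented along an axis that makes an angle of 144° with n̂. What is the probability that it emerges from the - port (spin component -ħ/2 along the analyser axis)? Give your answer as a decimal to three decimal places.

For spin-½, the probability of finding spin-up along an axis at angle θ to the initial spin direction is cos²(θ/2); spin-down is sin²(θ/2).
θ = 144°, so P = sin²(72°) ≈ 0.905.

0.905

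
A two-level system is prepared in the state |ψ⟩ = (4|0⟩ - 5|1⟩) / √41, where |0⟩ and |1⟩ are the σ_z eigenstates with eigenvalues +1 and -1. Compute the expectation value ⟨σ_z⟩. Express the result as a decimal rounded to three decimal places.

⟨σ_z⟩ = |a|² - |b|² divided by |a|²+|b|², with a, b the |0⟩, |1⟩ amplitudes.
= (16 - 25)/41 = -9/41.

-0.220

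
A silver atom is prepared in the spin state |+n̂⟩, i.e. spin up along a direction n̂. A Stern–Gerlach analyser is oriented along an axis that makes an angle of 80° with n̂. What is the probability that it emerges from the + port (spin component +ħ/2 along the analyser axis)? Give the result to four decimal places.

For spin-½, the probability of finding spin-up along an axis at angle θ to the initial spin direction is cos²(θ/2); spin-down is sin²(θ/2).
θ = 80°, so P = cos²(40°) ≈ 0.5868.

0.5868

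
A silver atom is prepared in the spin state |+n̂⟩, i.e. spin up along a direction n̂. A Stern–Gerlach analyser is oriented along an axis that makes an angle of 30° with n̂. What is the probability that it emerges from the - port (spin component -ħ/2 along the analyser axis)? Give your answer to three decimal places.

0.067

For spin-½, the probability of finding spin-up along an axis at angle θ to the initial spin direction is cos²(θ/2); spin-down is sin²(θ/2).
θ = 30°, so P = sin²(15°) ≈ 0.067.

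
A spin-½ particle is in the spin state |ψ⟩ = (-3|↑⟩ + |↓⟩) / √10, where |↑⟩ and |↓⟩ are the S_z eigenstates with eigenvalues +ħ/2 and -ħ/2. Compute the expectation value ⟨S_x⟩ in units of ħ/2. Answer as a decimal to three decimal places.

⟨σ_x⟩ = 2 Re(a* b)/(|a|²+|b|²) with a = -3, b = 1.
a* b = -3, so ⟨σ_x⟩ = -6/10.
⟨S_x⟩ = (ħ/2)·⟨σ_x⟩.

-0.600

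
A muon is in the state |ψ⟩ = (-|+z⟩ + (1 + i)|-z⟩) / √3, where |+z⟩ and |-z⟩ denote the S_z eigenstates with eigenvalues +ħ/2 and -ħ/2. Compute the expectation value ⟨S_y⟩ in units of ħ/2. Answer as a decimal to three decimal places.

⟨σ_y⟩ = 2 Im(a* b)/(|a|²+|b|²) with a = -1, b = (1 + i).
a* b = (-1 - i), so ⟨σ_y⟩ = -2/3.
⟨S_y⟩ = (ħ/2)·⟨σ_y⟩.

-0.667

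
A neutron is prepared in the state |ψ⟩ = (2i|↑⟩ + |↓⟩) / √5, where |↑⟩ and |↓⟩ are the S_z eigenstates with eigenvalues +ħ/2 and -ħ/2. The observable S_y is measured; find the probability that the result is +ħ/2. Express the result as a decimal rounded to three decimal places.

|+y⟩ = (|↑⟩ + i|↓⟩)/√2, so ⟨+y|ψ⟩ = (i) / (√2·√5).
P = |i|² / 10 = 1/10.

0.100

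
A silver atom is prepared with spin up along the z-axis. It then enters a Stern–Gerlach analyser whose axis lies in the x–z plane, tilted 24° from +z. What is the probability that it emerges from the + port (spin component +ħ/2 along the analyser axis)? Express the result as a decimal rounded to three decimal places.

0.957

For spin-½, the probability of finding spin-up along an axis at angle θ to the initial spin direction is cos²(θ/2); spin-down is sin²(θ/2).
θ = 24°, so P = cos²(12°) ≈ 0.957.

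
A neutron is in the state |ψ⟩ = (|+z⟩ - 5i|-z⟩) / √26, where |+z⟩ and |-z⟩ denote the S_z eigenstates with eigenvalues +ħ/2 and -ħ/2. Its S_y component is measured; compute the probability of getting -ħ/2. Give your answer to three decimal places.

0.692

|-y⟩ = (|+z⟩ - i|-z⟩)/√2, so ⟨-y|ψ⟩ = (6) / (√2·√26).
P = |6|² / 52 = 36/52.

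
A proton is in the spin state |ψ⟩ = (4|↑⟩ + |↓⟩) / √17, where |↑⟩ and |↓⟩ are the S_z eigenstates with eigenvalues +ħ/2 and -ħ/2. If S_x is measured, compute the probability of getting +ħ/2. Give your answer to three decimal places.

0.735

|+x⟩ = (|↑⟩ + |↓⟩)/√2, so ⟨+x|ψ⟩ = (5) / (√2·√17).
P = |5|² / 34 = 25/34.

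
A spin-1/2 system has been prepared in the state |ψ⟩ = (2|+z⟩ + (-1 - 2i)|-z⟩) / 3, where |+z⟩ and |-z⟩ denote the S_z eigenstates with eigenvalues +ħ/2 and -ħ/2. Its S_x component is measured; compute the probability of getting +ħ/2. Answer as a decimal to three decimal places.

0.278

|+x⟩ = (|+z⟩ + |-z⟩)/√2, so ⟨+x|ψ⟩ = (1 - 2i) / (√2·3).
P = |1 - 2i|² / 18 = 5/18.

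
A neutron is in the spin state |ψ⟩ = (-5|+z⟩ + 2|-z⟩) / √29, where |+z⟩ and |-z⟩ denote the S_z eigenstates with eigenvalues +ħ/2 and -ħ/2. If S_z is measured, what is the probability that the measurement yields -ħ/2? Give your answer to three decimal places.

0.138

The -ħ/2 outcome corresponds to |-z⟩. Its amplitude in |ψ⟩ is 2/√29.
P = |2|² / 29 = 4/29.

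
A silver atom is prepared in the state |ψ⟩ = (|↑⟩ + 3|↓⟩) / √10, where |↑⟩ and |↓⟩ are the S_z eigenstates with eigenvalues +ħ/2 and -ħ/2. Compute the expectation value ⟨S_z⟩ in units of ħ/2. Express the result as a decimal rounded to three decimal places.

⟨σ_z⟩ = |a|² - |b|² divided by |a|²+|b|², with a, b the |↑⟩, |↓⟩ amplitudes.
= (1 - 9)/10 = -8/10.
⟨S_z⟩ = (ħ/2)·⟨σ_z⟩.

-0.800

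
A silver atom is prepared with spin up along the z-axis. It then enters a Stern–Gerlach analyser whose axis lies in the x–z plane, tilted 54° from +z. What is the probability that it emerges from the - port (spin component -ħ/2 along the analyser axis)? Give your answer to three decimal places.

0.206

For spin-½, the probability of finding spin-up along an axis at angle θ to the initial spin direction is cos²(θ/2); spin-down is sin²(θ/2).
θ = 54°, so P = sin²(27°) ≈ 0.206.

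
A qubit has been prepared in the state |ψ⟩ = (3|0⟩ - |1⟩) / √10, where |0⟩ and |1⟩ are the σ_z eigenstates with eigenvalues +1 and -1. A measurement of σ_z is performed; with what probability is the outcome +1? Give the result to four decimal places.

The +1 outcome corresponds to |0⟩. Its amplitude in |ψ⟩ is 3/√10.
P = |3|² / 10 = 9/10.

0.9000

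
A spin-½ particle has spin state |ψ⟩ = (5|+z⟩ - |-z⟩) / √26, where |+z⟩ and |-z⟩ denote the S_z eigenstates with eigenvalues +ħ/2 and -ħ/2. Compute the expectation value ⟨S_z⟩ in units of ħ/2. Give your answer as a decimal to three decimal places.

⟨σ_z⟩ = |a|² - |b|² divided by |a|²+|b|², with a, b the |+z⟩, |-z⟩ amplitudes.
= (25 - 1)/26 = 24/26.
⟨S_z⟩ = (ħ/2)·⟨σ_z⟩.

0.923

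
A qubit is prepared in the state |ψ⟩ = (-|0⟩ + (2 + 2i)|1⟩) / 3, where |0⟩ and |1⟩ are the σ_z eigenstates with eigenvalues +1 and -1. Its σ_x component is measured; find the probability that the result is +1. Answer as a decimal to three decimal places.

0.278

|+x⟩ = (|0⟩ + |1⟩)/√2, so ⟨+x|ψ⟩ = (1 + 2i) / (√2·3).
P = |1 + 2i|² / 18 = 5/18.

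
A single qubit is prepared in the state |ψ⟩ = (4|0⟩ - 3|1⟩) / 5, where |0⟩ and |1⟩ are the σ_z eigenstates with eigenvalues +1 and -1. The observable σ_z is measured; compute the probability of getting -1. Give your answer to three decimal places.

The -1 outcome corresponds to |1⟩. Its amplitude in |ψ⟩ is -3/5.
P = |-3|² / 25 = 9/25.

0.360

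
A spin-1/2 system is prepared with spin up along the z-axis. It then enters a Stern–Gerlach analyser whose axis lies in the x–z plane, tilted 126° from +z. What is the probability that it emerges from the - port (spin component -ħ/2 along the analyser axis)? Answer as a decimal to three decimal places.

For spin-½, the probability of finding spin-up along an axis at angle θ to the initial spin direction is cos²(θ/2); spin-down is sin²(θ/2).
θ = 126°, so P = sin²(63°) ≈ 0.794.

0.794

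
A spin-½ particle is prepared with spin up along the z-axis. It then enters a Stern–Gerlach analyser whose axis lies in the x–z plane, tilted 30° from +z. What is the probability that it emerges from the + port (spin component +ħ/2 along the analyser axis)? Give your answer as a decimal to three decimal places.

0.933

For spin-½, the probability of finding spin-up along an axis at angle θ to the initial spin direction is cos²(θ/2); spin-down is sin²(θ/2).
θ = 30°, so P = cos²(15°) ≈ 0.933.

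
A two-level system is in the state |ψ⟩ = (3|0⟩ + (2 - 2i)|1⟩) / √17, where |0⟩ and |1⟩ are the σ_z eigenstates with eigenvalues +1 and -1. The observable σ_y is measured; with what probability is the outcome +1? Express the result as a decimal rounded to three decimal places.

|+y⟩ = (|0⟩ + i|1⟩)/√2, so ⟨+y|ψ⟩ = (1 - 2i) / (√2·√17).
P = |1 - 2i|² / 34 = 5/34.

0.147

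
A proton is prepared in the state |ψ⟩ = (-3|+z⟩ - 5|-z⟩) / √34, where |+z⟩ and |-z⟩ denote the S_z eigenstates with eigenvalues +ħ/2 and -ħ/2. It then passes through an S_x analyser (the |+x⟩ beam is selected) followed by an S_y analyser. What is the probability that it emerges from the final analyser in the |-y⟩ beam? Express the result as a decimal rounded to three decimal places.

0.471

First analyser (S_x): P(|+x⟩) = |⟨+x|ψ⟩|² = 64/68.
After stage 1 the state is |+x⟩; P(|-y⟩) = |⟨-y|+x⟩|² = 1/2.
Joint probability = 64/68 × 1/2 = 0.471.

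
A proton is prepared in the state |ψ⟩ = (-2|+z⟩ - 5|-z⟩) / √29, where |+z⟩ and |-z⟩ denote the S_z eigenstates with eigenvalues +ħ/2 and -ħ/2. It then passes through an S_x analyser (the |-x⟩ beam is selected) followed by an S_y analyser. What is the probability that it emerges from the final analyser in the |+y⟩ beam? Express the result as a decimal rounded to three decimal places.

0.078

First analyser (S_x): P(|-x⟩) = |⟨-x|ψ⟩|² = 9/58.
After stage 1 the state is |-x⟩; P(|+y⟩) = |⟨+y|-x⟩|² = 1/2.
Joint probability = 9/58 × 1/2 = 0.078.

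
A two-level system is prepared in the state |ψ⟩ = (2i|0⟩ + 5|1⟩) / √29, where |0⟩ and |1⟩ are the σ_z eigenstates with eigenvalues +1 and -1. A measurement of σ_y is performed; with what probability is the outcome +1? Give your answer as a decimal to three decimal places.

|+y⟩ = (|0⟩ + i|1⟩)/√2, so ⟨+y|ψ⟩ = (-3i) / (√2·√29).
P = |-3i|² / 58 = 9/58.

0.155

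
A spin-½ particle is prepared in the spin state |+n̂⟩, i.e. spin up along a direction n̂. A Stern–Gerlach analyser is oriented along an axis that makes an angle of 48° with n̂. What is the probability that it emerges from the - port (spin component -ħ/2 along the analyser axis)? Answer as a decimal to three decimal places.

For spin-½, the probability of finding spin-up along an axis at angle θ to the initial spin direction is cos²(θ/2); spin-down is sin²(θ/2).
θ = 48°, so P = sin²(24°) ≈ 0.165.

0.165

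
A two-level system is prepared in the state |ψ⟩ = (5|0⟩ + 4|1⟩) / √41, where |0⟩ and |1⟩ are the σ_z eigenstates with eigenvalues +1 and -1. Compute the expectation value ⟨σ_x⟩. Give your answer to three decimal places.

⟨σ_x⟩ = 2 Re(a* b)/(|a|²+|b|²) with a = 5, b = 4.
a* b = 20, so ⟨σ_x⟩ = 40/41.

0.976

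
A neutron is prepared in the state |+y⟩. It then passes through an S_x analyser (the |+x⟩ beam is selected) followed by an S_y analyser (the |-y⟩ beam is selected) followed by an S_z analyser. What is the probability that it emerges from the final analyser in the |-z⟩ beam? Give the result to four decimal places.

0.1250

First analyser (S_x): from |+y⟩, P(|+x⟩) = 1/2.
After stage 1 the state is |+x⟩; P(|-y⟩) = |⟨-y|+x⟩|² = 1/2.
After stage 2 the state is |-y⟩; P(|-z⟩) = |⟨-z|-y⟩|² = 1/2.
Joint probability = 1/2 × 1/2 × 1/2 = 0.1250.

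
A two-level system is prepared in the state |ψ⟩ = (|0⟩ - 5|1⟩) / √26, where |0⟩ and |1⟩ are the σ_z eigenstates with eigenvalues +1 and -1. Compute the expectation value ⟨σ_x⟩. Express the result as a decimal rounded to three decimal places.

-0.385

⟨σ_x⟩ = 2 Re(a* b)/(|a|²+|b|²) with a = 1, b = -5.
a* b = -5, so ⟨σ_x⟩ = -10/26.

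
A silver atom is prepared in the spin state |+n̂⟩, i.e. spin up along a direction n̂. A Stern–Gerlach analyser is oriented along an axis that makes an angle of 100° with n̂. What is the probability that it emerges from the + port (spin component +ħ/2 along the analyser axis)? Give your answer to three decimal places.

0.413

For spin-½, the probability of finding spin-up along an axis at angle θ to the initial spin direction is cos²(θ/2); spin-down is sin²(θ/2).
θ = 100°, so P = cos²(50°) ≈ 0.413.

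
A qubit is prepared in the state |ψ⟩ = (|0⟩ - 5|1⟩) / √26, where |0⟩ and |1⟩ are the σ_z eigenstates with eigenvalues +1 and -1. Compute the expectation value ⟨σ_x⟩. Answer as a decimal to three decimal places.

-0.385

⟨σ_x⟩ = 2 Re(a* b)/(|a|²+|b|²) with a = 1, b = -5.
a* b = -5, so ⟨σ_x⟩ = -10/26.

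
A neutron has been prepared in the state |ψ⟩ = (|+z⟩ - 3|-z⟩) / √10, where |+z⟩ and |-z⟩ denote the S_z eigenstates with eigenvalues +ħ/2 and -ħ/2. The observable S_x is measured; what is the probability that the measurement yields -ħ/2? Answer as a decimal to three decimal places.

|-x⟩ = (|+z⟩ - |-z⟩)/√2, so ⟨-x|ψ⟩ = (4) / (√2·√10).
P = |4|² / 20 = 16/20.

0.800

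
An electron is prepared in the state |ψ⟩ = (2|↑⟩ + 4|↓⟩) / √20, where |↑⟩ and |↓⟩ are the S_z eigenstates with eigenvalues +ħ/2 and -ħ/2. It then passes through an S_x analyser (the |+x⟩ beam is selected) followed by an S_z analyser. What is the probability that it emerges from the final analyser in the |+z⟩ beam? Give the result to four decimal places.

0.4500

First analyser (S_x): P(|+x⟩) = |⟨+x|ψ⟩|² = 36/40.
After stage 1 the state is |+x⟩; P(|+z⟩) = |⟨+z|+x⟩|² = 1/2.
Joint probability = 36/40 × 1/2 = 0.4500.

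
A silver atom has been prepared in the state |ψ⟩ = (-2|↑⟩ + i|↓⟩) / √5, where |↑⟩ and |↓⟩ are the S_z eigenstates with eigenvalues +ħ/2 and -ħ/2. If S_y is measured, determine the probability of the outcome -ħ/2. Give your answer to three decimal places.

0.900

|-y⟩ = (|↑⟩ - i|↓⟩)/√2, so ⟨-y|ψ⟩ = (-3) / (√2·√5).
P = |-3|² / 10 = 9/10.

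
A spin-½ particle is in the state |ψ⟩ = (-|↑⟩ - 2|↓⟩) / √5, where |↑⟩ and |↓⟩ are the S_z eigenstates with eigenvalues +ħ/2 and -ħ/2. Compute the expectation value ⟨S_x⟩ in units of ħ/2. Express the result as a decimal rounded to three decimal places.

0.800

⟨σ_x⟩ = 2 Re(a* b)/(|a|²+|b|²) with a = -1, b = -2.
a* b = 2, so ⟨σ_x⟩ = 4/5.
⟨S_x⟩ = (ħ/2)·⟨σ_x⟩.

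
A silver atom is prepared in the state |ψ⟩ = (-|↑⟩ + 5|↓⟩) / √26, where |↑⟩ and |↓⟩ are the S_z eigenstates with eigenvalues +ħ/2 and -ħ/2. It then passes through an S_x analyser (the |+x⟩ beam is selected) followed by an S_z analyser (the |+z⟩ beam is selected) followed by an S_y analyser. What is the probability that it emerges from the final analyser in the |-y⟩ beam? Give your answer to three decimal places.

First analyser (S_x): P(|+x⟩) = |⟨+x|ψ⟩|² = 16/52.
After stage 1 the state is |+x⟩; P(|+z⟩) = |⟨+z|+x⟩|² = 1/2.
After stage 2 the state is |+z⟩; P(|-y⟩) = |⟨-y|+z⟩|² = 1/2.
Joint probability = 16/52 × 1/2 × 1/2 = 0.077.

0.077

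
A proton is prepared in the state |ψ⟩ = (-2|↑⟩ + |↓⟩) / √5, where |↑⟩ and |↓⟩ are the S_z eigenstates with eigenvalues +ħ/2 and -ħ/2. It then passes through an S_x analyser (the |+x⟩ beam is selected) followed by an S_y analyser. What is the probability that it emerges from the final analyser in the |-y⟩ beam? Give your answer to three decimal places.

0.050

First analyser (S_x): P(|+x⟩) = |⟨+x|ψ⟩|² = 1/10.
After stage 1 the state is |+x⟩; P(|-y⟩) = |⟨-y|+x⟩|² = 1/2.
Joint probability = 1/10 × 1/2 = 0.050.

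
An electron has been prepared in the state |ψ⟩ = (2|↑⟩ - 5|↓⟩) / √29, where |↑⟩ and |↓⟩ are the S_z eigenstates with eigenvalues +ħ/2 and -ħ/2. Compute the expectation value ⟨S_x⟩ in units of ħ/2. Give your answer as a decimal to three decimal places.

⟨σ_x⟩ = 2 Re(a* b)/(|a|²+|b|²) with a = 2, b = -5.
a* b = -10, so ⟨σ_x⟩ = -20/29.
⟨S_x⟩ = (ħ/2)·⟨σ_x⟩.

-0.690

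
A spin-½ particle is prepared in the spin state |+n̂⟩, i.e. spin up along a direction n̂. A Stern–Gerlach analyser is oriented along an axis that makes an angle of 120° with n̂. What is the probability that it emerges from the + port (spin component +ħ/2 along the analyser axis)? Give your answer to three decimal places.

0.250

For spin-½, the probability of finding spin-up along an axis at angle θ to the initial spin direction is cos²(θ/2); spin-down is sin²(θ/2).
θ = 120°, so P = cos²(60°) ≈ 0.250.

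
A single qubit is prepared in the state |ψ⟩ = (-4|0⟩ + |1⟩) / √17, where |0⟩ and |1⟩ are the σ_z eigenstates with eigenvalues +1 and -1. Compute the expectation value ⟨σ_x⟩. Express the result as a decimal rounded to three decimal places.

⟨σ_x⟩ = 2 Re(a* b)/(|a|²+|b|²) with a = -4, b = 1.
a* b = -4, so ⟨σ_x⟩ = -8/17.

-0.471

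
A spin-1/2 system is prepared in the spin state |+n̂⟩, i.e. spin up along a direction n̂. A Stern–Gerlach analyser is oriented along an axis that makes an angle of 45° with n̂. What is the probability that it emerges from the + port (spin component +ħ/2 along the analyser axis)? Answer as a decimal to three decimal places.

For spin-½, the probability of finding spin-up along an axis at angle θ to the initial spin direction is cos²(θ/2); spin-down is sin²(θ/2).
θ = 45°, so P = cos²(22.5°) ≈ 0.854.

0.854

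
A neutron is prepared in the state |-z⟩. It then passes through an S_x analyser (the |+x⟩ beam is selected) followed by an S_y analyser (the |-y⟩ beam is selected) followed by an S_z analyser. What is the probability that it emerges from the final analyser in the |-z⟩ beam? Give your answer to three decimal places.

0.125

First analyser (S_x): from |-z⟩, P(|+x⟩) = 1/2.
After stage 1 the state is |+x⟩; P(|-y⟩) = |⟨-y|+x⟩|² = 1/2.
After stage 2 the state is |-y⟩; P(|-z⟩) = |⟨-z|-y⟩|² = 1/2.
Joint probability = 1/2 × 1/2 × 1/2 = 0.125.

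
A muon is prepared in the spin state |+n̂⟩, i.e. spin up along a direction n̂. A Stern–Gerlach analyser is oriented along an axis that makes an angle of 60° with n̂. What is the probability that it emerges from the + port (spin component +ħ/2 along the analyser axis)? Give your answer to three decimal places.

For spin-½, the probability of finding spin-up along an axis at angle θ to the initial spin direction is cos²(θ/2); spin-down is sin²(θ/2).
θ = 60°, so P = cos²(30°) ≈ 0.750.

0.750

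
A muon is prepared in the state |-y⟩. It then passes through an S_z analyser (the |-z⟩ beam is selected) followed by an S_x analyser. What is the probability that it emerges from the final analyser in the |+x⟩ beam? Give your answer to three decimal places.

0.250

First analyser (S_z): from |-y⟩, P(|-z⟩) = 1/2.
After stage 1 the state is |-z⟩; P(|+x⟩) = |⟨+x|-z⟩|² = 1/2.
Joint probability = 1/2 × 1/2 = 0.250.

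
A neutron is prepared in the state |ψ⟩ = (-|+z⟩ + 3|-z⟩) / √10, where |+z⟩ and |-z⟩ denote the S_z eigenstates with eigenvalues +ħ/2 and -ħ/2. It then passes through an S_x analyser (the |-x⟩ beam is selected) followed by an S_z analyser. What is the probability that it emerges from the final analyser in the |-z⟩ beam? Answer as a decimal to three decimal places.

First analyser (S_x): P(|-x⟩) = |⟨-x|ψ⟩|² = 16/20.
After stage 1 the state is |-x⟩; P(|-z⟩) = |⟨-z|-x⟩|² = 1/2.
Joint probability = 16/20 × 1/2 = 0.400.

0.400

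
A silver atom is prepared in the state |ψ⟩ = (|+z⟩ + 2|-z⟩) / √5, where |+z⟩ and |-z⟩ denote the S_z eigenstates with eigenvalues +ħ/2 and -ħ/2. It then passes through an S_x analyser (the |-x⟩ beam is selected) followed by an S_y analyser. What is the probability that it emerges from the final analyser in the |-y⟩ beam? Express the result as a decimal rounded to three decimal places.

0.050

First analyser (S_x): P(|-x⟩) = |⟨-x|ψ⟩|² = 1/10.
After stage 1 the state is |-x⟩; P(|-y⟩) = |⟨-y|-x⟩|² = 1/2.
Joint probability = 1/10 × 1/2 = 0.050.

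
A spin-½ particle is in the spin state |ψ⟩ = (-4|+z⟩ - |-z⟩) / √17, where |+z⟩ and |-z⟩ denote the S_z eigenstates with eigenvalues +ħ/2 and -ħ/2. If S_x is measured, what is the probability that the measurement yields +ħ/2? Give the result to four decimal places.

|+x⟩ = (|+z⟩ + |-z⟩)/√2, so ⟨+x|ψ⟩ = (-5) / (√2·√17).
P = |-5|² / 34 = 25/34.

0.7353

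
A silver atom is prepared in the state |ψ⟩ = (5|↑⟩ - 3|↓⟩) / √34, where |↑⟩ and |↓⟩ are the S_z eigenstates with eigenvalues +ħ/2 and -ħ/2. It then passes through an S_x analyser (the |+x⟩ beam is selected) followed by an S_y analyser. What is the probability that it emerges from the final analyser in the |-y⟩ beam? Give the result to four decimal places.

First analyser (S_x): P(|+x⟩) = |⟨+x|ψ⟩|² = 4/68.
After stage 1 the state is |+x⟩; P(|-y⟩) = |⟨-y|+x⟩|² = 1/2.
Joint probability = 4/68 × 1/2 = 0.0294.

0.0294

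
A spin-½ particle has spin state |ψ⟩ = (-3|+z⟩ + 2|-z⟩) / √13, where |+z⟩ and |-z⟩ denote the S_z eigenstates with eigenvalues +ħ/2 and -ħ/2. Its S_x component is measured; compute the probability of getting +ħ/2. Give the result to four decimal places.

|+x⟩ = (|+z⟩ + |-z⟩)/√2, so ⟨+x|ψ⟩ = (-1) / (√2·√13).
P = |-1|² / 26 = 1/26.

0.0385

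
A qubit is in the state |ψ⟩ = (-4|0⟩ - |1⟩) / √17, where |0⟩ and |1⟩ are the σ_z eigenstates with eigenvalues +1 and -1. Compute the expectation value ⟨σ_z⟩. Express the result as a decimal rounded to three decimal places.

0.882

⟨σ_z⟩ = |a|² - |b|² divided by |a|²+|b|², with a, b the |0⟩, |1⟩ amplitudes.
= (16 - 1)/17 = 15/17.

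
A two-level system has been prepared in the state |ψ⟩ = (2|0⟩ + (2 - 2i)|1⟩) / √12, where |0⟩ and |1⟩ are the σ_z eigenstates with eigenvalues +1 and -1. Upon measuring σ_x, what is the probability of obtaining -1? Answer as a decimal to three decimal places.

0.167

|-x⟩ = (|0⟩ - |1⟩)/√2, so ⟨-x|ψ⟩ = (2i) / (√2·√12).
P = |2i|² / 24 = 4/24.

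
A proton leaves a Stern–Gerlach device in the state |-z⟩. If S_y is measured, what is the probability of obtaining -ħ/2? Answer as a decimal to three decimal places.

In the S_z basis, |-z⟩ = |↓⟩ and |-y⟩ = (|↑⟩ - i|↓⟩)/√2.
|⟨-y|-z⟩|² = 1/2.

0.500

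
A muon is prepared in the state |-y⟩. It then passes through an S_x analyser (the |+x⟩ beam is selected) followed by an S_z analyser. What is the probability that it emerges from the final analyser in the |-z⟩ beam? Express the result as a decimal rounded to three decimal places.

0.250

First analyser (S_x): from |-y⟩, P(|+x⟩) = 1/2.
After stage 1 the state is |+x⟩; P(|-z⟩) = |⟨-z|+x⟩|² = 1/2.
Joint probability = 1/2 × 1/2 = 0.250.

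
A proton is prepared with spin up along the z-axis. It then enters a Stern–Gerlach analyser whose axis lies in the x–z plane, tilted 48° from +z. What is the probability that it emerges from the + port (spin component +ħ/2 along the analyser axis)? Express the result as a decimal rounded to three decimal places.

For spin-½, the probability of finding spin-up along an axis at angle θ to the initial spin direction is cos²(θ/2); spin-down is sin²(θ/2).
θ = 48°, so P = cos²(24°) ≈ 0.835.

0.835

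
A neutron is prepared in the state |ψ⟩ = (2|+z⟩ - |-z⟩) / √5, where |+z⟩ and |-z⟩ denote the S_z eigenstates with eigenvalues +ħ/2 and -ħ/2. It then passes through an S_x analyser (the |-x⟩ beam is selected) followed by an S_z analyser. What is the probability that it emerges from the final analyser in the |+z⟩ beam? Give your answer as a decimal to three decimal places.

0.450

First analyser (S_x): P(|-x⟩) = |⟨-x|ψ⟩|² = 9/10.
After stage 1 the state is |-x⟩; P(|+z⟩) = |⟨+z|-x⟩|² = 1/2.
Joint probability = 9/10 × 1/2 = 0.450.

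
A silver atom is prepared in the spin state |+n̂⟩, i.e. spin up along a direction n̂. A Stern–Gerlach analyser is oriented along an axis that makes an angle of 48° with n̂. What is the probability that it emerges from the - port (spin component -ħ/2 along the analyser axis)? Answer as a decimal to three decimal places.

0.165

For spin-½, the probability of finding spin-up along an axis at angle θ to the initial spin direction is cos²(θ/2); spin-down is sin²(θ/2).
θ = 48°, so P = sin²(24°) ≈ 0.165.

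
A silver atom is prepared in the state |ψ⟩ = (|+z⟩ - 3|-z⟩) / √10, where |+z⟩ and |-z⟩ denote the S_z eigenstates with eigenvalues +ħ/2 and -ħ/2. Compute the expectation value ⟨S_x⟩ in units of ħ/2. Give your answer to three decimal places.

⟨σ_x⟩ = 2 Re(a* b)/(|a|²+|b|²) with a = 1, b = -3.
a* b = -3, so ⟨σ_x⟩ = -6/10.
⟨S_x⟩ = (ħ/2)·⟨σ_x⟩.

-0.600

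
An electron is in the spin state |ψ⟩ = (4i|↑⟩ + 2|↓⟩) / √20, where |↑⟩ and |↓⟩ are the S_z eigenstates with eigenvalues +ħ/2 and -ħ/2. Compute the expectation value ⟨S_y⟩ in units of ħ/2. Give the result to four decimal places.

⟨σ_y⟩ = 2 Im(a* b)/(|a|²+|b|²) with a = 4i, b = 2.
a* b = -8i, so ⟨σ_y⟩ = -16/20.
⟨S_y⟩ = (ħ/2)·⟨σ_y⟩.

-0.8000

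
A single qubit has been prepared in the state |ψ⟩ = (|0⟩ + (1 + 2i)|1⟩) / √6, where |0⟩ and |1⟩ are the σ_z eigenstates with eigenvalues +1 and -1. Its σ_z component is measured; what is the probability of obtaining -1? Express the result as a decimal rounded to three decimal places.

0.833

The -1 outcome corresponds to |1⟩. Its amplitude in |ψ⟩ is (1 + 2i)/√6.
P = |1 + 2i|² / 6 = 5/6.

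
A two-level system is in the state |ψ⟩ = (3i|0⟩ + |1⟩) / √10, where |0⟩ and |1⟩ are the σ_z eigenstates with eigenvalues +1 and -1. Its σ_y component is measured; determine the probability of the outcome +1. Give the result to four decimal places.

0.2000

|+y⟩ = (|0⟩ + i|1⟩)/√2, so ⟨+y|ψ⟩ = (2i) / (√2·√10).
P = |2i|² / 20 = 4/20.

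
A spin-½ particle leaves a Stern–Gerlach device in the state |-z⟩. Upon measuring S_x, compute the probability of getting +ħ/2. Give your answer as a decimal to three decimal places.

0.500

In the S_z basis, |-z⟩ = |-z⟩ and |+x⟩ = (|+z⟩ + |-z⟩)/√2.
|⟨+x|-z⟩|² = 1/2.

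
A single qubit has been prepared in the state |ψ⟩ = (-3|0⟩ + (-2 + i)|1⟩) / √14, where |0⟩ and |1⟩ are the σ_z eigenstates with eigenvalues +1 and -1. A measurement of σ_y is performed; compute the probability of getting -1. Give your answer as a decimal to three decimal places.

0.714

|-y⟩ = (|0⟩ - i|1⟩)/√2, so ⟨-y|ψ⟩ = (-4 - 2i) / (√2·√14).
P = |-4 - 2i|² / 28 = 20/28.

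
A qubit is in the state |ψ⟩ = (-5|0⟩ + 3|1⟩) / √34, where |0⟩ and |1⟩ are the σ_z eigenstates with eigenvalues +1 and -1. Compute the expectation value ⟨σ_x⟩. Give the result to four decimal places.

-0.8824

⟨σ_x⟩ = 2 Re(a* b)/(|a|²+|b|²) with a = -5, b = 3.
a* b = -15, so ⟨σ_x⟩ = -30/34.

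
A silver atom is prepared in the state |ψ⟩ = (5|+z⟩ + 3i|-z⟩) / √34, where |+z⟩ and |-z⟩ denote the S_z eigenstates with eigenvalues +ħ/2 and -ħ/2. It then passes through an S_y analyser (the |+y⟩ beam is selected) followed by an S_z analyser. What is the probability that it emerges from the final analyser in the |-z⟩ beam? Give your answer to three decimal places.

First analyser (S_y): P(|+y⟩) = |⟨+y|ψ⟩|² = 64/68.
After stage 1 the state is |+y⟩; P(|-z⟩) = |⟨-z|+y⟩|² = 1/2.
Joint probability = 64/68 × 1/2 = 0.471.

0.471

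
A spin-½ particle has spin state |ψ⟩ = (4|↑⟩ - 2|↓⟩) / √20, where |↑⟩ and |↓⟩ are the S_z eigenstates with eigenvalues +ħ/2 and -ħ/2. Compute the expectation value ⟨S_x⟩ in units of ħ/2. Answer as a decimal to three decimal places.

-0.800

⟨σ_x⟩ = 2 Re(a* b)/(|a|²+|b|²) with a = 4, b = -2.
a* b = -8, so ⟨σ_x⟩ = -16/20.
⟨S_x⟩ = (ħ/2)·⟨σ_x⟩.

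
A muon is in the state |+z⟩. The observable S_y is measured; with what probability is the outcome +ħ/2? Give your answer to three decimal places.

0.500

In the S_z basis, |+z⟩ = |↑⟩ and |+y⟩ = (|↑⟩ + i|↓⟩)/√2.
|⟨+y|+z⟩|² = 1/2.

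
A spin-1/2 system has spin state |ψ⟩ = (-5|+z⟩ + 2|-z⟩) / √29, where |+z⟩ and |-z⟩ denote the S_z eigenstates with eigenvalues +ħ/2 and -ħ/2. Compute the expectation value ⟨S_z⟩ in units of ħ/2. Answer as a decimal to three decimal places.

⟨σ_z⟩ = |a|² - |b|² divided by |a|²+|b|², with a, b the |+z⟩, |-z⟩ amplitudes.
= (25 - 4)/29 = 21/29.
⟨S_z⟩ = (ħ/2)·⟨σ_z⟩.

0.724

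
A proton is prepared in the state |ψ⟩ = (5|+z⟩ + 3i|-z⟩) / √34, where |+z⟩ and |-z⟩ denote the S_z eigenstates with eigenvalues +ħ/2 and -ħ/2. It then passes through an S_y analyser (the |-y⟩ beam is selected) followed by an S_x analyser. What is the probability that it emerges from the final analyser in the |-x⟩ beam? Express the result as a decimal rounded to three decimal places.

0.029

First analyser (S_y): P(|-y⟩) = |⟨-y|ψ⟩|² = 4/68.
After stage 1 the state is |-y⟩; P(|-x⟩) = |⟨-x|-y⟩|² = 1/2.
Joint probability = 4/68 × 1/2 = 0.029.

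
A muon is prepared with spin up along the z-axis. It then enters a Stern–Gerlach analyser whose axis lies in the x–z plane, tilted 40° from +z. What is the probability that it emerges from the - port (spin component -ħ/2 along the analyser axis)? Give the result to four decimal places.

0.1170

For spin-½, the probability of finding spin-up along an axis at angle θ to the initial spin direction is cos²(θ/2); spin-down is sin²(θ/2).
θ = 40°, so P = sin²(20°) ≈ 0.1170.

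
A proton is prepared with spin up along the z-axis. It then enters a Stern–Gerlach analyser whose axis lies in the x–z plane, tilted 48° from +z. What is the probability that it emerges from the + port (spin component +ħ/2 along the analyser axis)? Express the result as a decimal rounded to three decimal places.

0.835

For spin-½, the probability of finding spin-up along an axis at angle θ to the initial spin direction is cos²(θ/2); spin-down is sin²(θ/2).
θ = 48°, so P = cos²(24°) ≈ 0.835.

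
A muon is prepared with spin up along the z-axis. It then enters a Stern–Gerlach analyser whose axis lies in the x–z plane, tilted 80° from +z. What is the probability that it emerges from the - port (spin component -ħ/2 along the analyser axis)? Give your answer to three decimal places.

For spin-½, the probability of finding spin-up along an axis at angle θ to the initial spin direction is cos²(θ/2); spin-down is sin²(θ/2).
θ = 80°, so P = sin²(40°) ≈ 0.413.

0.413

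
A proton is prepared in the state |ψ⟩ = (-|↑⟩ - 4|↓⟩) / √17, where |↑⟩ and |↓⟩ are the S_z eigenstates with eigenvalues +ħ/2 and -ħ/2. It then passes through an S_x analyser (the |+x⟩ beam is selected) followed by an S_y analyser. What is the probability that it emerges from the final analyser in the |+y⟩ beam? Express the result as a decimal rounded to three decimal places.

0.368

First analyser (S_x): P(|+x⟩) = |⟨+x|ψ⟩|² = 25/34.
After stage 1 the state is |+x⟩; P(|+y⟩) = |⟨+y|+x⟩|² = 1/2.
Joint probability = 25/34 × 1/2 = 0.368.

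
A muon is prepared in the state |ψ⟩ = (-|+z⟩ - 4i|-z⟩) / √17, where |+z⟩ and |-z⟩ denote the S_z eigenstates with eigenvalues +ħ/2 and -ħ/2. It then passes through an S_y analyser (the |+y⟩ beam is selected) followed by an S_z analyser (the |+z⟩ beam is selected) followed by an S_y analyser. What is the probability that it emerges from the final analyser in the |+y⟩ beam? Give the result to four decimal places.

First analyser (S_y): P(|+y⟩) = |⟨+y|ψ⟩|² = 25/34.
After stage 1 the state is |+y⟩; P(|+z⟩) = |⟨+z|+y⟩|² = 1/2.
After stage 2 the state is |+z⟩; P(|+y⟩) = |⟨+y|+z⟩|² = 1/2.
Joint probability = 25/34 × 1/2 × 1/2 = 0.1838.

0.1838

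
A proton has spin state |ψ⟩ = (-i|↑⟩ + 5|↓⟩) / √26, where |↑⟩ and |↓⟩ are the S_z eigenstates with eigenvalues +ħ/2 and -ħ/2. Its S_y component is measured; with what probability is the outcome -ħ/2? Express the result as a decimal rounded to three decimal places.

0.308

|-y⟩ = (|↑⟩ - i|↓⟩)/√2, so ⟨-y|ψ⟩ = (4i) / (√2·√26).
P = |4i|² / 52 = 16/52.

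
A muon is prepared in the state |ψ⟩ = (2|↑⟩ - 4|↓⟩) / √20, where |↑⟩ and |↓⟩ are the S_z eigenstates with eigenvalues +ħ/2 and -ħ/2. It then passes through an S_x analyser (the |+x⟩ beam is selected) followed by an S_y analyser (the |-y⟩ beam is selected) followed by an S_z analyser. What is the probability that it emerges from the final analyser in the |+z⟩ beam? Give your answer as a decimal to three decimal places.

First analyser (S_x): P(|+x⟩) = |⟨+x|ψ⟩|² = 4/40.
After stage 1 the state is |+x⟩; P(|-y⟩) = |⟨-y|+x⟩|² = 1/2.
After stage 2 the state is |-y⟩; P(|+z⟩) = |⟨+z|-y⟩|² = 1/2.
Joint probability = 4/40 × 1/2 × 1/2 = 0.025.

0.025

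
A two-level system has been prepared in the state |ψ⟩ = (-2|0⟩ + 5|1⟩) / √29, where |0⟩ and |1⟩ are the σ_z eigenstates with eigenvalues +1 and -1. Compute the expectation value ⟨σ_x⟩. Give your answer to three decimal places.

-0.690

⟨σ_x⟩ = 2 Re(a* b)/(|a|²+|b|²) with a = -2, b = 5.
a* b = -10, so ⟨σ_x⟩ = -20/29.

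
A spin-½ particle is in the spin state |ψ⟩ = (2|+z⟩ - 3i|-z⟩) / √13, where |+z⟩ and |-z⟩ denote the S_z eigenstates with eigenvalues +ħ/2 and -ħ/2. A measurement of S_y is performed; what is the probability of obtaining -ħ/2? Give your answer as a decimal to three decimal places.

|-y⟩ = (|+z⟩ - i|-z⟩)/√2, so ⟨-y|ψ⟩ = (5) / (√2·√13).
P = |5|² / 26 = 25/26.

0.962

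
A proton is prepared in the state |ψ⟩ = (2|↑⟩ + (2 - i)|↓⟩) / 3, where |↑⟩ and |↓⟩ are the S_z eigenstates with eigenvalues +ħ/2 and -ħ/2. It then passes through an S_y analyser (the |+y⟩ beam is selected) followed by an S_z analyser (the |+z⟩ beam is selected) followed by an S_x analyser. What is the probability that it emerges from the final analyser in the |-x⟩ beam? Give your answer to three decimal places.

First analyser (S_y): P(|+y⟩) = |⟨+y|ψ⟩|² = 5/18.
After stage 1 the state is |+y⟩; P(|+z⟩) = |⟨+z|+y⟩|² = 1/2.
After stage 2 the state is |+z⟩; P(|-x⟩) = |⟨-x|+z⟩|² = 1/2.
Joint probability = 5/18 × 1/2 × 1/2 = 0.069.

0.069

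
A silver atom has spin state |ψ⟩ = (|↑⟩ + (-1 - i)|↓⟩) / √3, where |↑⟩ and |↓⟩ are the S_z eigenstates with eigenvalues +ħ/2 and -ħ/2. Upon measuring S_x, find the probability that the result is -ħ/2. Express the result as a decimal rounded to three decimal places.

|-x⟩ = (|↑⟩ - |↓⟩)/√2, so ⟨-x|ψ⟩ = (2 + i) / (√2·√3).
P = |2 + i|² / 6 = 5/6.

0.833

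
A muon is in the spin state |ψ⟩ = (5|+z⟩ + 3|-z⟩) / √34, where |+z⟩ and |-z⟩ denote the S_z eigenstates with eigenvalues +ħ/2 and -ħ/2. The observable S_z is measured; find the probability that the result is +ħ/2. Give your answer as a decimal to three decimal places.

The +ħ/2 outcome corresponds to |+z⟩. Its amplitude in |ψ⟩ is 5/√34.
P = |5|² / 34 = 25/34.

0.735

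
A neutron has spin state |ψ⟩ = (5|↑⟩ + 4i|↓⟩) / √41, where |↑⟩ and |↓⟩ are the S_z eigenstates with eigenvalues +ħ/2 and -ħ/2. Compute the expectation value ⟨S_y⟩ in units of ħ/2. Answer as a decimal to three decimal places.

⟨σ_y⟩ = 2 Im(a* b)/(|a|²+|b|²) with a = 5, b = 4i.
a* b = 20i, so ⟨σ_y⟩ = 40/41.
⟨S_y⟩ = (ħ/2)·⟨σ_y⟩.

0.976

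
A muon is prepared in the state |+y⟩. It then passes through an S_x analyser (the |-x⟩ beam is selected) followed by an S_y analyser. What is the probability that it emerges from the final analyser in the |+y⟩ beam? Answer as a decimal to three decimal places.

First analyser (S_x): from |+y⟩, P(|-x⟩) = 1/2.
After stage 1 the state is |-x⟩; P(|+y⟩) = |⟨+y|-x⟩|² = 1/2.
Joint probability = 1/2 × 1/2 = 0.250.

0.250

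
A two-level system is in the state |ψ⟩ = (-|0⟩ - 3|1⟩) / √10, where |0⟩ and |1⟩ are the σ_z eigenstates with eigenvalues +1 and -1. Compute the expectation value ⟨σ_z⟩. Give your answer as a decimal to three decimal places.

⟨σ_z⟩ = |a|² - |b|² divided by |a|²+|b|², with a, b the |0⟩, |1⟩ amplitudes.
= (1 - 9)/10 = -8/10.

-0.800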